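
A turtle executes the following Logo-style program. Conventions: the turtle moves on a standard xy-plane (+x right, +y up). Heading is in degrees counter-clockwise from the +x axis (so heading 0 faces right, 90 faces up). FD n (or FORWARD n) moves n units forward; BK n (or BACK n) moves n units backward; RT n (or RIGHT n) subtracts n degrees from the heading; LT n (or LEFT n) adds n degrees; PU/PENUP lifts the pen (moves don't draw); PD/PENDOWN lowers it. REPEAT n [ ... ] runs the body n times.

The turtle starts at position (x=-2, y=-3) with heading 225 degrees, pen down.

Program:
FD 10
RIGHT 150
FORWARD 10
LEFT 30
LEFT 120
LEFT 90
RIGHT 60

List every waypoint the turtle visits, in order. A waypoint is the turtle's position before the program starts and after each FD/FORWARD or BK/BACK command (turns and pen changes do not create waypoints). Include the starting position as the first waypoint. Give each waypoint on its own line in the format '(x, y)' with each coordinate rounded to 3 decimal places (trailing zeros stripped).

Executing turtle program step by step:
Start: pos=(-2,-3), heading=225, pen down
FD 10: (-2,-3) -> (-9.071,-10.071) [heading=225, draw]
RT 150: heading 225 -> 75
FD 10: (-9.071,-10.071) -> (-6.483,-0.412) [heading=75, draw]
LT 30: heading 75 -> 105
LT 120: heading 105 -> 225
LT 90: heading 225 -> 315
RT 60: heading 315 -> 255
Final: pos=(-6.483,-0.412), heading=255, 2 segment(s) drawn
Waypoints (3 total):
(-2, -3)
(-9.071, -10.071)
(-6.483, -0.412)

Answer: (-2, -3)
(-9.071, -10.071)
(-6.483, -0.412)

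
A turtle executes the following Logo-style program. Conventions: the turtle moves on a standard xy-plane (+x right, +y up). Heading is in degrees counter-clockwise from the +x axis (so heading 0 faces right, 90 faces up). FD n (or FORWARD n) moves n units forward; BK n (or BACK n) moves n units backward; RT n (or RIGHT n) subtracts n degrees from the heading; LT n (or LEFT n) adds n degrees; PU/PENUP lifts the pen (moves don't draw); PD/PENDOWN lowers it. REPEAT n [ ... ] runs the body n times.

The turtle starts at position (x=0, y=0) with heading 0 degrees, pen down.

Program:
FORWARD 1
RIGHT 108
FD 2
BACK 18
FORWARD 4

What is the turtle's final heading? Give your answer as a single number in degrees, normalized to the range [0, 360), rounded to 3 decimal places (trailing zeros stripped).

Answer: 252

Derivation:
Executing turtle program step by step:
Start: pos=(0,0), heading=0, pen down
FD 1: (0,0) -> (1,0) [heading=0, draw]
RT 108: heading 0 -> 252
FD 2: (1,0) -> (0.382,-1.902) [heading=252, draw]
BK 18: (0.382,-1.902) -> (5.944,15.217) [heading=252, draw]
FD 4: (5.944,15.217) -> (4.708,11.413) [heading=252, draw]
Final: pos=(4.708,11.413), heading=252, 4 segment(s) drawn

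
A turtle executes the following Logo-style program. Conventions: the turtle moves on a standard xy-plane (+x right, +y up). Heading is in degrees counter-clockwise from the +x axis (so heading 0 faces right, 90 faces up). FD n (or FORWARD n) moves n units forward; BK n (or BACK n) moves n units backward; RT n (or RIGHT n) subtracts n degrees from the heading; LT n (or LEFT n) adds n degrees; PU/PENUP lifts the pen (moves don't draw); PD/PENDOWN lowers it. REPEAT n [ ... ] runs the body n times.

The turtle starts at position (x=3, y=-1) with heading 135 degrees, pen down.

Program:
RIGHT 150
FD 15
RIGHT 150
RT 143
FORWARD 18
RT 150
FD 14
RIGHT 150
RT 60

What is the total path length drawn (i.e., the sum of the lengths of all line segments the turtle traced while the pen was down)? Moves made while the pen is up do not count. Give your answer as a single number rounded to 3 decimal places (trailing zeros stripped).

Executing turtle program step by step:
Start: pos=(3,-1), heading=135, pen down
RT 150: heading 135 -> 345
FD 15: (3,-1) -> (17.489,-4.882) [heading=345, draw]
RT 150: heading 345 -> 195
RT 143: heading 195 -> 52
FD 18: (17.489,-4.882) -> (28.571,9.302) [heading=52, draw]
RT 150: heading 52 -> 262
FD 14: (28.571,9.302) -> (26.622,-4.562) [heading=262, draw]
RT 150: heading 262 -> 112
RT 60: heading 112 -> 52
Final: pos=(26.622,-4.562), heading=52, 3 segment(s) drawn

Segment lengths:
  seg 1: (3,-1) -> (17.489,-4.882), length = 15
  seg 2: (17.489,-4.882) -> (28.571,9.302), length = 18
  seg 3: (28.571,9.302) -> (26.622,-4.562), length = 14
Total = 47

Answer: 47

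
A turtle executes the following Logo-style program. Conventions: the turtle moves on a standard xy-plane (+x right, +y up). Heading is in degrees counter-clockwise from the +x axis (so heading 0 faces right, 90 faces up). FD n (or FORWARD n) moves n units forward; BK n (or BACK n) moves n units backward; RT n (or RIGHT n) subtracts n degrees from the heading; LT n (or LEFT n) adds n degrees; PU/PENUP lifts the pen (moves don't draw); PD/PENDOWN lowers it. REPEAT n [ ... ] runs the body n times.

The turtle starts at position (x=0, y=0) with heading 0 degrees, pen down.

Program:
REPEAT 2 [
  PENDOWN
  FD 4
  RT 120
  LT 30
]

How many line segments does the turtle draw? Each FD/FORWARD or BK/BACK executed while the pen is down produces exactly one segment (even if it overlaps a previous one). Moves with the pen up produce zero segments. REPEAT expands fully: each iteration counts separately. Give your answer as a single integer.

Executing turtle program step by step:
Start: pos=(0,0), heading=0, pen down
REPEAT 2 [
  -- iteration 1/2 --
  PD: pen down
  FD 4: (0,0) -> (4,0) [heading=0, draw]
  RT 120: heading 0 -> 240
  LT 30: heading 240 -> 270
  -- iteration 2/2 --
  PD: pen down
  FD 4: (4,0) -> (4,-4) [heading=270, draw]
  RT 120: heading 270 -> 150
  LT 30: heading 150 -> 180
]
Final: pos=(4,-4), heading=180, 2 segment(s) drawn
Segments drawn: 2

Answer: 2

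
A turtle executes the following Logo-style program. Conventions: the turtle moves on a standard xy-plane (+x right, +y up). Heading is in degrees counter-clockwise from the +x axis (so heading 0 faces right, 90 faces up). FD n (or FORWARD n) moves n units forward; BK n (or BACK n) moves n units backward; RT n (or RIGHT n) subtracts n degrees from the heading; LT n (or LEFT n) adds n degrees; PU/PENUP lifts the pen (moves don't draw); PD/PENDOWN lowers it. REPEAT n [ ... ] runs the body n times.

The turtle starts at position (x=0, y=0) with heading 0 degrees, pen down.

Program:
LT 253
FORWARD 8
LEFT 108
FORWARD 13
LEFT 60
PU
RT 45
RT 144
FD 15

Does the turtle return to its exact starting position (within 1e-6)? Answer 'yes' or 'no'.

Answer: no

Derivation:
Executing turtle program step by step:
Start: pos=(0,0), heading=0, pen down
LT 253: heading 0 -> 253
FD 8: (0,0) -> (-2.339,-7.65) [heading=253, draw]
LT 108: heading 253 -> 1
FD 13: (-2.339,-7.65) -> (10.659,-7.424) [heading=1, draw]
LT 60: heading 1 -> 61
PU: pen up
RT 45: heading 61 -> 16
RT 144: heading 16 -> 232
FD 15: (10.659,-7.424) -> (1.424,-19.244) [heading=232, move]
Final: pos=(1.424,-19.244), heading=232, 2 segment(s) drawn

Start position: (0, 0)
Final position: (1.424, -19.244)
Distance = 19.296; >= 1e-6 -> NOT closed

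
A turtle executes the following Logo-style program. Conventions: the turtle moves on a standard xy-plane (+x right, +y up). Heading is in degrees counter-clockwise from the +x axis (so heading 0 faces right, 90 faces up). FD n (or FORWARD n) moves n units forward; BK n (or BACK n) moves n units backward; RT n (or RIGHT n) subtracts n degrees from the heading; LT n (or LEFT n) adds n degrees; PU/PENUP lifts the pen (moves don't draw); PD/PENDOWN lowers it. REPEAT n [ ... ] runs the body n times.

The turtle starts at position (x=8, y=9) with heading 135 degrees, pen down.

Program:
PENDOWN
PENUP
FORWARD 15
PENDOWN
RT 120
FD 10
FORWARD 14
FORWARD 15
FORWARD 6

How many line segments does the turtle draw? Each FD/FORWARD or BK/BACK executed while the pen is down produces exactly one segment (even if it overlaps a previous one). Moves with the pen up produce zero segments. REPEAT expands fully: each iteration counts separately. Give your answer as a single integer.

Answer: 4

Derivation:
Executing turtle program step by step:
Start: pos=(8,9), heading=135, pen down
PD: pen down
PU: pen up
FD 15: (8,9) -> (-2.607,19.607) [heading=135, move]
PD: pen down
RT 120: heading 135 -> 15
FD 10: (-2.607,19.607) -> (7.053,22.195) [heading=15, draw]
FD 14: (7.053,22.195) -> (20.576,25.818) [heading=15, draw]
FD 15: (20.576,25.818) -> (35.065,29.701) [heading=15, draw]
FD 6: (35.065,29.701) -> (40.86,31.253) [heading=15, draw]
Final: pos=(40.86,31.253), heading=15, 4 segment(s) drawn
Segments drawn: 4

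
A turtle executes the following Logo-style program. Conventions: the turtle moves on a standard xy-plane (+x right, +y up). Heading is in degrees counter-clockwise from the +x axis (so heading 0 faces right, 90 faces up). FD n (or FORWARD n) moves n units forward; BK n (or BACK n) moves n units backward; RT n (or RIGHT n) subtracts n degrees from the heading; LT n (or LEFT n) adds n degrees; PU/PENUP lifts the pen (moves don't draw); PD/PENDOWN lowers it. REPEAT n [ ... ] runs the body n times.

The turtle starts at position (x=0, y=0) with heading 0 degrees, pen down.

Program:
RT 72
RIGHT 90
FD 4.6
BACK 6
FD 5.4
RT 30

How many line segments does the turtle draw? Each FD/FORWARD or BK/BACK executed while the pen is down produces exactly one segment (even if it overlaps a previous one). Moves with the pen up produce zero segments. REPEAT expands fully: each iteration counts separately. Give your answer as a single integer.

Executing turtle program step by step:
Start: pos=(0,0), heading=0, pen down
RT 72: heading 0 -> 288
RT 90: heading 288 -> 198
FD 4.6: (0,0) -> (-4.375,-1.421) [heading=198, draw]
BK 6: (-4.375,-1.421) -> (1.331,0.433) [heading=198, draw]
FD 5.4: (1.331,0.433) -> (-3.804,-1.236) [heading=198, draw]
RT 30: heading 198 -> 168
Final: pos=(-3.804,-1.236), heading=168, 3 segment(s) drawn
Segments drawn: 3

Answer: 3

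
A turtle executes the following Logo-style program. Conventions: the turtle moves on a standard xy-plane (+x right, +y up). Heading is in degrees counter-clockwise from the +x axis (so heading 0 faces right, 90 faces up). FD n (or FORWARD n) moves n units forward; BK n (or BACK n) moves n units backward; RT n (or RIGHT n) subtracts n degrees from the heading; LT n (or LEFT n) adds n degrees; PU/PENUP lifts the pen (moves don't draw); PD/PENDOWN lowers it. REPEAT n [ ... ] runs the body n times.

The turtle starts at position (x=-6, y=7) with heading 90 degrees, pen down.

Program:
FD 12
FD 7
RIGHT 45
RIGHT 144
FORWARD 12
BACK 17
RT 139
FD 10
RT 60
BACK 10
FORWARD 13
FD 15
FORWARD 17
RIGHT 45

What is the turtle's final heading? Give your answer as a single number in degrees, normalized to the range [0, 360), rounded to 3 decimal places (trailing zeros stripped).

Executing turtle program step by step:
Start: pos=(-6,7), heading=90, pen down
FD 12: (-6,7) -> (-6,19) [heading=90, draw]
FD 7: (-6,19) -> (-6,26) [heading=90, draw]
RT 45: heading 90 -> 45
RT 144: heading 45 -> 261
FD 12: (-6,26) -> (-7.877,14.148) [heading=261, draw]
BK 17: (-7.877,14.148) -> (-5.218,30.938) [heading=261, draw]
RT 139: heading 261 -> 122
FD 10: (-5.218,30.938) -> (-10.517,39.419) [heading=122, draw]
RT 60: heading 122 -> 62
BK 10: (-10.517,39.419) -> (-15.212,30.589) [heading=62, draw]
FD 13: (-15.212,30.589) -> (-9.109,42.068) [heading=62, draw]
FD 15: (-9.109,42.068) -> (-2.067,55.312) [heading=62, draw]
FD 17: (-2.067,55.312) -> (5.914,70.322) [heading=62, draw]
RT 45: heading 62 -> 17
Final: pos=(5.914,70.322), heading=17, 9 segment(s) drawn

Answer: 17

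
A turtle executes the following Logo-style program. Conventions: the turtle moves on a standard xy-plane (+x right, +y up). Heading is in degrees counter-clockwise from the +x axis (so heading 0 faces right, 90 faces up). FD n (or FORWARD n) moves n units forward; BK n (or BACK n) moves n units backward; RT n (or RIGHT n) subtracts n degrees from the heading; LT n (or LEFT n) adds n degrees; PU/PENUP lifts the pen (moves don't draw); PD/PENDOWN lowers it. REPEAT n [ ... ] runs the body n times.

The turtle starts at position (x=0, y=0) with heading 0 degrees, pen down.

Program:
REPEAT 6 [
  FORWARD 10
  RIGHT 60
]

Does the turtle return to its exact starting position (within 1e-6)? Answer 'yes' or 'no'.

Executing turtle program step by step:
Start: pos=(0,0), heading=0, pen down
REPEAT 6 [
  -- iteration 1/6 --
  FD 10: (0,0) -> (10,0) [heading=0, draw]
  RT 60: heading 0 -> 300
  -- iteration 2/6 --
  FD 10: (10,0) -> (15,-8.66) [heading=300, draw]
  RT 60: heading 300 -> 240
  -- iteration 3/6 --
  FD 10: (15,-8.66) -> (10,-17.321) [heading=240, draw]
  RT 60: heading 240 -> 180
  -- iteration 4/6 --
  FD 10: (10,-17.321) -> (0,-17.321) [heading=180, draw]
  RT 60: heading 180 -> 120
  -- iteration 5/6 --
  FD 10: (0,-17.321) -> (-5,-8.66) [heading=120, draw]
  RT 60: heading 120 -> 60
  -- iteration 6/6 --
  FD 10: (-5,-8.66) -> (0,0) [heading=60, draw]
  RT 60: heading 60 -> 0
]
Final: pos=(0,0), heading=0, 6 segment(s) drawn

Start position: (0, 0)
Final position: (0, 0)
Distance = 0; < 1e-6 -> CLOSED

Answer: yes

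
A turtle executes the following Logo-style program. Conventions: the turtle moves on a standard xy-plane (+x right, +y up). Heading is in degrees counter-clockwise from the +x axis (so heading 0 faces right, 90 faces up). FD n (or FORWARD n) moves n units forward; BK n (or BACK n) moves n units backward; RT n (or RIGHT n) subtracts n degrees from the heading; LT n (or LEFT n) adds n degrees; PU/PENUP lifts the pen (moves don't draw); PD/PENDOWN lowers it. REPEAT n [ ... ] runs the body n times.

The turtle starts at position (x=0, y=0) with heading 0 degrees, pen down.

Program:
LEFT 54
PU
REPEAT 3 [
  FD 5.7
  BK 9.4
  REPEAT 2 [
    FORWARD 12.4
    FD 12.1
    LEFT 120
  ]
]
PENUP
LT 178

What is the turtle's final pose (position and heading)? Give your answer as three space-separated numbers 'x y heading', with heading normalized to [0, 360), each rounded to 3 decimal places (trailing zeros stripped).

Answer: 0 0 232

Derivation:
Executing turtle program step by step:
Start: pos=(0,0), heading=0, pen down
LT 54: heading 0 -> 54
PU: pen up
REPEAT 3 [
  -- iteration 1/3 --
  FD 5.7: (0,0) -> (3.35,4.611) [heading=54, move]
  BK 9.4: (3.35,4.611) -> (-2.175,-2.993) [heading=54, move]
  REPEAT 2 [
    -- iteration 1/2 --
    FD 12.4: (-2.175,-2.993) -> (5.114,7.038) [heading=54, move]
    FD 12.1: (5.114,7.038) -> (12.226,16.828) [heading=54, move]
    LT 120: heading 54 -> 174
    -- iteration 2/2 --
    FD 12.4: (12.226,16.828) -> (-0.106,18.124) [heading=174, move]
    FD 12.1: (-0.106,18.124) -> (-12.14,19.389) [heading=174, move]
    LT 120: heading 174 -> 294
  ]
  -- iteration 2/3 --
  FD 5.7: (-12.14,19.389) -> (-9.821,14.181) [heading=294, move]
  BK 9.4: (-9.821,14.181) -> (-13.645,22.769) [heading=294, move]
  REPEAT 2 [
    -- iteration 1/2 --
    FD 12.4: (-13.645,22.769) -> (-8.601,11.441) [heading=294, move]
    FD 12.1: (-8.601,11.441) -> (-3.68,0.387) [heading=294, move]
    LT 120: heading 294 -> 54
    -- iteration 2/2 --
    FD 12.4: (-3.68,0.387) -> (3.609,10.419) [heading=54, move]
    FD 12.1: (3.609,10.419) -> (10.721,20.208) [heading=54, move]
    LT 120: heading 54 -> 174
  ]
  -- iteration 3/3 --
  FD 5.7: (10.721,20.208) -> (5.052,20.803) [heading=174, move]
  BK 9.4: (5.052,20.803) -> (14.401,19.821) [heading=174, move]
  REPEAT 2 [
    -- iteration 1/2 --
    FD 12.4: (14.401,19.821) -> (2.069,21.117) [heading=174, move]
    FD 12.1: (2.069,21.117) -> (-9.965,22.382) [heading=174, move]
    LT 120: heading 174 -> 294
    -- iteration 2/2 --
    FD 12.4: (-9.965,22.382) -> (-4.922,11.054) [heading=294, move]
    FD 12.1: (-4.922,11.054) -> (0,0) [heading=294, move]
    LT 120: heading 294 -> 54
  ]
]
PU: pen up
LT 178: heading 54 -> 232
Final: pos=(0,0), heading=232, 0 segment(s) drawn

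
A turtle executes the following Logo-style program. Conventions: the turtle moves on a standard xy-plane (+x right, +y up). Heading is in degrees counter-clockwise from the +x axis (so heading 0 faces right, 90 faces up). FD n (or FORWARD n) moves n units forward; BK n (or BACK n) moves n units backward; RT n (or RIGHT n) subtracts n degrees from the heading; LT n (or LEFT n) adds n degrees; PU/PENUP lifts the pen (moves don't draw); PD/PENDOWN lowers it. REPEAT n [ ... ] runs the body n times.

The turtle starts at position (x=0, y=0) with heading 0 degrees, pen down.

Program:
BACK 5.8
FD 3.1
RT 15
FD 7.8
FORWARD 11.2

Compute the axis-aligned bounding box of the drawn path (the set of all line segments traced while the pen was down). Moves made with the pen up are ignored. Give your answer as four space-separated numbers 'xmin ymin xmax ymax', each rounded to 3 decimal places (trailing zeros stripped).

Executing turtle program step by step:
Start: pos=(0,0), heading=0, pen down
BK 5.8: (0,0) -> (-5.8,0) [heading=0, draw]
FD 3.1: (-5.8,0) -> (-2.7,0) [heading=0, draw]
RT 15: heading 0 -> 345
FD 7.8: (-2.7,0) -> (4.834,-2.019) [heading=345, draw]
FD 11.2: (4.834,-2.019) -> (15.653,-4.918) [heading=345, draw]
Final: pos=(15.653,-4.918), heading=345, 4 segment(s) drawn

Segment endpoints: x in {-5.8, -2.7, 0, 4.834, 15.653}, y in {-4.918, -2.019, 0}
xmin=-5.8, ymin=-4.918, xmax=15.653, ymax=0

Answer: -5.8 -4.918 15.653 0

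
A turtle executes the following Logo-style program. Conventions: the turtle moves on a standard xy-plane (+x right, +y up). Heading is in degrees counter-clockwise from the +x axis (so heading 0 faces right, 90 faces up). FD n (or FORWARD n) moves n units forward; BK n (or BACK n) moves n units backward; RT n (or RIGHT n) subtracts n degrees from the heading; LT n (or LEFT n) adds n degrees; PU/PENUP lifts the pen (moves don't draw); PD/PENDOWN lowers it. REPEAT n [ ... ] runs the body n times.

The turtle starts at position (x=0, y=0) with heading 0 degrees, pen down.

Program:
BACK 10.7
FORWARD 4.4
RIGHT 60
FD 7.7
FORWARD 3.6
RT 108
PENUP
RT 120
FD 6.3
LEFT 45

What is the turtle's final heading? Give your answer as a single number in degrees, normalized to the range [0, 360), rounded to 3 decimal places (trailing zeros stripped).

Answer: 117

Derivation:
Executing turtle program step by step:
Start: pos=(0,0), heading=0, pen down
BK 10.7: (0,0) -> (-10.7,0) [heading=0, draw]
FD 4.4: (-10.7,0) -> (-6.3,0) [heading=0, draw]
RT 60: heading 0 -> 300
FD 7.7: (-6.3,0) -> (-2.45,-6.668) [heading=300, draw]
FD 3.6: (-2.45,-6.668) -> (-0.65,-9.786) [heading=300, draw]
RT 108: heading 300 -> 192
PU: pen up
RT 120: heading 192 -> 72
FD 6.3: (-0.65,-9.786) -> (1.297,-3.794) [heading=72, move]
LT 45: heading 72 -> 117
Final: pos=(1.297,-3.794), heading=117, 4 segment(s) drawn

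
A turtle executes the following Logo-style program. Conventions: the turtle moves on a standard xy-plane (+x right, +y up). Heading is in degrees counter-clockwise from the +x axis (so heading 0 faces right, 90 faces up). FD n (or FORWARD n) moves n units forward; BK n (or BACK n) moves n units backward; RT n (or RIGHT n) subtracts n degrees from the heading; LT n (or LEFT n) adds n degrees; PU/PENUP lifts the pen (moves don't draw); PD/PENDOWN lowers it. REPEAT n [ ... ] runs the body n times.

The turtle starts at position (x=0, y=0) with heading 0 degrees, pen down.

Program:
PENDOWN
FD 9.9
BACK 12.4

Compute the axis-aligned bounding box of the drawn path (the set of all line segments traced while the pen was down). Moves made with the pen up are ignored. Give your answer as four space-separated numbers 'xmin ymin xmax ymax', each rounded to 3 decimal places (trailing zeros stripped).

Executing turtle program step by step:
Start: pos=(0,0), heading=0, pen down
PD: pen down
FD 9.9: (0,0) -> (9.9,0) [heading=0, draw]
BK 12.4: (9.9,0) -> (-2.5,0) [heading=0, draw]
Final: pos=(-2.5,0), heading=0, 2 segment(s) drawn

Segment endpoints: x in {-2.5, 0, 9.9}, y in {0}
xmin=-2.5, ymin=0, xmax=9.9, ymax=0

Answer: -2.5 0 9.9 0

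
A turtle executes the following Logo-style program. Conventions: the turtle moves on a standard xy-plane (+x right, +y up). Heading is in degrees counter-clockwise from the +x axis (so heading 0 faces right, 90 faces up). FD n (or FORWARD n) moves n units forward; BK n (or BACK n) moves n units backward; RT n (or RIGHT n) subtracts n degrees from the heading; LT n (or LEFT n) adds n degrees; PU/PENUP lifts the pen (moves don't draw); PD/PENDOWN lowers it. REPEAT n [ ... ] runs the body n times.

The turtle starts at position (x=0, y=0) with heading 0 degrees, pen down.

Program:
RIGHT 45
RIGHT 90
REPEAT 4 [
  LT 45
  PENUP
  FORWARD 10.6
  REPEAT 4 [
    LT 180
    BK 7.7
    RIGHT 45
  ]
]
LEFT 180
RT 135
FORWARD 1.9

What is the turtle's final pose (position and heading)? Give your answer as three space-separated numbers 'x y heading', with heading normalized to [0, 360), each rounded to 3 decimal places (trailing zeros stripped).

Executing turtle program step by step:
Start: pos=(0,0), heading=0, pen down
RT 45: heading 0 -> 315
RT 90: heading 315 -> 225
REPEAT 4 [
  -- iteration 1/4 --
  LT 45: heading 225 -> 270
  PU: pen up
  FD 10.6: (0,0) -> (0,-10.6) [heading=270, move]
  REPEAT 4 [
    -- iteration 1/4 --
    LT 180: heading 270 -> 90
    BK 7.7: (0,-10.6) -> (0,-18.3) [heading=90, move]
    RT 45: heading 90 -> 45
    -- iteration 2/4 --
    LT 180: heading 45 -> 225
    BK 7.7: (0,-18.3) -> (5.445,-12.855) [heading=225, move]
    RT 45: heading 225 -> 180
    -- iteration 3/4 --
    LT 180: heading 180 -> 0
    BK 7.7: (5.445,-12.855) -> (-2.255,-12.855) [heading=0, move]
    RT 45: heading 0 -> 315
    -- iteration 4/4 --
    LT 180: heading 315 -> 135
    BK 7.7: (-2.255,-12.855) -> (3.189,-18.3) [heading=135, move]
    RT 45: heading 135 -> 90
  ]
  -- iteration 2/4 --
  LT 45: heading 90 -> 135
  PU: pen up
  FD 10.6: (3.189,-18.3) -> (-4.306,-10.805) [heading=135, move]
  REPEAT 4 [
    -- iteration 1/4 --
    LT 180: heading 135 -> 315
    BK 7.7: (-4.306,-10.805) -> (-9.751,-5.36) [heading=315, move]
    RT 45: heading 315 -> 270
    -- iteration 2/4 --
    LT 180: heading 270 -> 90
    BK 7.7: (-9.751,-5.36) -> (-9.751,-13.06) [heading=90, move]
    RT 45: heading 90 -> 45
    -- iteration 3/4 --
    LT 180: heading 45 -> 225
    BK 7.7: (-9.751,-13.06) -> (-4.306,-7.615) [heading=225, move]
    RT 45: heading 225 -> 180
    -- iteration 4/4 --
    LT 180: heading 180 -> 0
    BK 7.7: (-4.306,-7.615) -> (-12.006,-7.615) [heading=0, move]
    RT 45: heading 0 -> 315
  ]
  -- iteration 3/4 --
  LT 45: heading 315 -> 0
  PU: pen up
  FD 10.6: (-12.006,-7.615) -> (-1.406,-7.615) [heading=0, move]
  REPEAT 4 [
    -- iteration 1/4 --
    LT 180: heading 0 -> 180
    BK 7.7: (-1.406,-7.615) -> (6.294,-7.615) [heading=180, move]
    RT 45: heading 180 -> 135
    -- iteration 2/4 --
    LT 180: heading 135 -> 315
    BK 7.7: (6.294,-7.615) -> (0.849,-2.171) [heading=315, move]
    RT 45: heading 315 -> 270
    -- iteration 3/4 --
    LT 180: heading 270 -> 90
    BK 7.7: (0.849,-2.171) -> (0.849,-9.871) [heading=90, move]
    RT 45: heading 90 -> 45
    -- iteration 4/4 --
    LT 180: heading 45 -> 225
    BK 7.7: (0.849,-9.871) -> (6.294,-4.426) [heading=225, move]
    RT 45: heading 225 -> 180
  ]
  -- iteration 4/4 --
  LT 45: heading 180 -> 225
  PU: pen up
  FD 10.6: (6.294,-4.426) -> (-1.201,-11.921) [heading=225, move]
  REPEAT 4 [
    -- iteration 1/4 --
    LT 180: heading 225 -> 45
    BK 7.7: (-1.201,-11.921) -> (-6.646,-17.366) [heading=45, move]
    RT 45: heading 45 -> 0
    -- iteration 2/4 --
    LT 180: heading 0 -> 180
    BK 7.7: (-6.646,-17.366) -> (1.054,-17.366) [heading=180, move]
    RT 45: heading 180 -> 135
    -- iteration 3/4 --
    LT 180: heading 135 -> 315
    BK 7.7: (1.054,-17.366) -> (-4.391,-11.921) [heading=315, move]
    RT 45: heading 315 -> 270
    -- iteration 4/4 --
    LT 180: heading 270 -> 90
    BK 7.7: (-4.391,-11.921) -> (-4.391,-19.621) [heading=90, move]
    RT 45: heading 90 -> 45
  ]
]
LT 180: heading 45 -> 225
RT 135: heading 225 -> 90
FD 1.9: (-4.391,-19.621) -> (-4.391,-17.721) [heading=90, move]
Final: pos=(-4.391,-17.721), heading=90, 0 segment(s) drawn

Answer: -4.391 -17.721 90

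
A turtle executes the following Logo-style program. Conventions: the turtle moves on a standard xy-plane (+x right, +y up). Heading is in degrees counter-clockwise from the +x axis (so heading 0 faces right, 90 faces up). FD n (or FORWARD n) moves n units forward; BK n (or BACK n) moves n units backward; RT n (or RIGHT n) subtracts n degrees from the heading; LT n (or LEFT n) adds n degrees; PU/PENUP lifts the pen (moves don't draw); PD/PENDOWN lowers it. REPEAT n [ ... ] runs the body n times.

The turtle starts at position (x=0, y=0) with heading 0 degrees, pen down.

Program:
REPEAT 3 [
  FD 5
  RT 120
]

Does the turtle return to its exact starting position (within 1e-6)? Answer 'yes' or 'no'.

Answer: yes

Derivation:
Executing turtle program step by step:
Start: pos=(0,0), heading=0, pen down
REPEAT 3 [
  -- iteration 1/3 --
  FD 5: (0,0) -> (5,0) [heading=0, draw]
  RT 120: heading 0 -> 240
  -- iteration 2/3 --
  FD 5: (5,0) -> (2.5,-4.33) [heading=240, draw]
  RT 120: heading 240 -> 120
  -- iteration 3/3 --
  FD 5: (2.5,-4.33) -> (0,0) [heading=120, draw]
  RT 120: heading 120 -> 0
]
Final: pos=(0,0), heading=0, 3 segment(s) drawn

Start position: (0, 0)
Final position: (0, 0)
Distance = 0; < 1e-6 -> CLOSED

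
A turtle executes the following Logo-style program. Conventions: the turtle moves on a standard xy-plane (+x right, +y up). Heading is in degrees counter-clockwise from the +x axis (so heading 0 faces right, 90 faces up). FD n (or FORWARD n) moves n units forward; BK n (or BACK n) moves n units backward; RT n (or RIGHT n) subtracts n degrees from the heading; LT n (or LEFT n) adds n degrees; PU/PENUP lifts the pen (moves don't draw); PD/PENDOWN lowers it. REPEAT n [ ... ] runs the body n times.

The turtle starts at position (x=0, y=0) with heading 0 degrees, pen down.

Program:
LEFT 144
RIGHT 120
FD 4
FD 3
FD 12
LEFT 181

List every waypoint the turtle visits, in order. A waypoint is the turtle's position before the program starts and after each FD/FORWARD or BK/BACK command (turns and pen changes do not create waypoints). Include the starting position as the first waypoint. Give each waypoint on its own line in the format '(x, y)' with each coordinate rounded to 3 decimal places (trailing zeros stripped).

Answer: (0, 0)
(3.654, 1.627)
(6.395, 2.847)
(17.357, 7.728)

Derivation:
Executing turtle program step by step:
Start: pos=(0,0), heading=0, pen down
LT 144: heading 0 -> 144
RT 120: heading 144 -> 24
FD 4: (0,0) -> (3.654,1.627) [heading=24, draw]
FD 3: (3.654,1.627) -> (6.395,2.847) [heading=24, draw]
FD 12: (6.395,2.847) -> (17.357,7.728) [heading=24, draw]
LT 181: heading 24 -> 205
Final: pos=(17.357,7.728), heading=205, 3 segment(s) drawn
Waypoints (4 total):
(0, 0)
(3.654, 1.627)
(6.395, 2.847)
(17.357, 7.728)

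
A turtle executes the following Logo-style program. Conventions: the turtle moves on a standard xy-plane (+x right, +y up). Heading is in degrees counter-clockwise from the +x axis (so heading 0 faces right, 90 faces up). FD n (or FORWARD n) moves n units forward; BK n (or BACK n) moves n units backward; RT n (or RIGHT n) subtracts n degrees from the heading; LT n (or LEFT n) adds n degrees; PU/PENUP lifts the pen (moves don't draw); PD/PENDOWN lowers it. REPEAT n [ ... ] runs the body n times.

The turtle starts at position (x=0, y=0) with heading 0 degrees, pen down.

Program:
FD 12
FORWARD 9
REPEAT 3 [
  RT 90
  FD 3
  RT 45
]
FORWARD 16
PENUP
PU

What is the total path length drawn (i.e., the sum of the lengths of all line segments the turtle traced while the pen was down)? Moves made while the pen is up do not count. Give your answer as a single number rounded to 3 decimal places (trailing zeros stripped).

Answer: 46

Derivation:
Executing turtle program step by step:
Start: pos=(0,0), heading=0, pen down
FD 12: (0,0) -> (12,0) [heading=0, draw]
FD 9: (12,0) -> (21,0) [heading=0, draw]
REPEAT 3 [
  -- iteration 1/3 --
  RT 90: heading 0 -> 270
  FD 3: (21,0) -> (21,-3) [heading=270, draw]
  RT 45: heading 270 -> 225
  -- iteration 2/3 --
  RT 90: heading 225 -> 135
  FD 3: (21,-3) -> (18.879,-0.879) [heading=135, draw]
  RT 45: heading 135 -> 90
  -- iteration 3/3 --
  RT 90: heading 90 -> 0
  FD 3: (18.879,-0.879) -> (21.879,-0.879) [heading=0, draw]
  RT 45: heading 0 -> 315
]
FD 16: (21.879,-0.879) -> (33.192,-12.192) [heading=315, draw]
PU: pen up
PU: pen up
Final: pos=(33.192,-12.192), heading=315, 6 segment(s) drawn

Segment lengths:
  seg 1: (0,0) -> (12,0), length = 12
  seg 2: (12,0) -> (21,0), length = 9
  seg 3: (21,0) -> (21,-3), length = 3
  seg 4: (21,-3) -> (18.879,-0.879), length = 3
  seg 5: (18.879,-0.879) -> (21.879,-0.879), length = 3
  seg 6: (21.879,-0.879) -> (33.192,-12.192), length = 16
Total = 46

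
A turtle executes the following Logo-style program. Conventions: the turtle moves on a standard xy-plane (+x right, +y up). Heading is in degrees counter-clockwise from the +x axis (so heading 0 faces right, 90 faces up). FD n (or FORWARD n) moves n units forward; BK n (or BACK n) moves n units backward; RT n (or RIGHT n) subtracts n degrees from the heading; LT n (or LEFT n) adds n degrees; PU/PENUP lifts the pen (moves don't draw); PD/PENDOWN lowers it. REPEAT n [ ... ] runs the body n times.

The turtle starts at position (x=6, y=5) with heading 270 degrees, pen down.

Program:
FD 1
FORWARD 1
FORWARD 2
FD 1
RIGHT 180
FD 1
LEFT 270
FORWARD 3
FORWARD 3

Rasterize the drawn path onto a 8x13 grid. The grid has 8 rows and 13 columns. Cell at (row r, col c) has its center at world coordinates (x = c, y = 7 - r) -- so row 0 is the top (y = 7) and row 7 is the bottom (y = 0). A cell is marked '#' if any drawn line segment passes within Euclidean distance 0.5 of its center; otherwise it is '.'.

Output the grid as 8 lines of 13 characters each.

Segment 0: (6,5) -> (6,4)
Segment 1: (6,4) -> (6,3)
Segment 2: (6,3) -> (6,1)
Segment 3: (6,1) -> (6,0)
Segment 4: (6,0) -> (6,1)
Segment 5: (6,1) -> (9,1)
Segment 6: (9,1) -> (12,1)

Answer: .............
.............
......#......
......#......
......#......
......#......
......#######
......#......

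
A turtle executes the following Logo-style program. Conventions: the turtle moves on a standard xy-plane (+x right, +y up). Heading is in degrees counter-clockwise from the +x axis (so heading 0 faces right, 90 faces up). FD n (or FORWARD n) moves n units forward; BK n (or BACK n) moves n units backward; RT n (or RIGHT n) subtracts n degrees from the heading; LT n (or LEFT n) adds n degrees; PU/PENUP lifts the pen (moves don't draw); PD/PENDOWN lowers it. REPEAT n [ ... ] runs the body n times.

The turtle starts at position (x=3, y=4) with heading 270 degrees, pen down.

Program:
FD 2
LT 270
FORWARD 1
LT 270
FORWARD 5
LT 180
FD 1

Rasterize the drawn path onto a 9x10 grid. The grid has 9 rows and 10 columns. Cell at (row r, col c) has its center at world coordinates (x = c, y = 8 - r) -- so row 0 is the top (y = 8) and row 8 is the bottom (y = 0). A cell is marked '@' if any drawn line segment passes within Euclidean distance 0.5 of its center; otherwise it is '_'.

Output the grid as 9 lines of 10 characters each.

Answer: __________
__@_______
__@_______
__@_______
__@@______
__@@______
__@@______
__________
__________

Derivation:
Segment 0: (3,4) -> (3,2)
Segment 1: (3,2) -> (2,2)
Segment 2: (2,2) -> (2,7)
Segment 3: (2,7) -> (2,6)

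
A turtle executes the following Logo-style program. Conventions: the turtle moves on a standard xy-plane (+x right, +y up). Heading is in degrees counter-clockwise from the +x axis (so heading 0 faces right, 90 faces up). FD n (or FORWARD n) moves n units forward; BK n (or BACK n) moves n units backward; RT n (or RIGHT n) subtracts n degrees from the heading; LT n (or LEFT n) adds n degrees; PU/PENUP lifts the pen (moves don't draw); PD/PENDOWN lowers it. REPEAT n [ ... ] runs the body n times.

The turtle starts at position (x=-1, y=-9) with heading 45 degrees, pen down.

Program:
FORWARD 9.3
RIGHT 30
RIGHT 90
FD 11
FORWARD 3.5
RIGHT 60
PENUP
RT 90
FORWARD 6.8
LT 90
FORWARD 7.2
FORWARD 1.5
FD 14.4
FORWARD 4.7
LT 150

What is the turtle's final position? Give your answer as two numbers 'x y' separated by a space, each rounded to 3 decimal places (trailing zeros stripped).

Answer: -15.137 -31.279

Derivation:
Executing turtle program step by step:
Start: pos=(-1,-9), heading=45, pen down
FD 9.3: (-1,-9) -> (5.576,-2.424) [heading=45, draw]
RT 30: heading 45 -> 15
RT 90: heading 15 -> 285
FD 11: (5.576,-2.424) -> (8.423,-13.049) [heading=285, draw]
FD 3.5: (8.423,-13.049) -> (9.329,-16.43) [heading=285, draw]
RT 60: heading 285 -> 225
PU: pen up
RT 90: heading 225 -> 135
FD 6.8: (9.329,-16.43) -> (4.521,-11.622) [heading=135, move]
LT 90: heading 135 -> 225
FD 7.2: (4.521,-11.622) -> (-0.571,-16.713) [heading=225, move]
FD 1.5: (-0.571,-16.713) -> (-1.631,-17.773) [heading=225, move]
FD 14.4: (-1.631,-17.773) -> (-11.814,-27.956) [heading=225, move]
FD 4.7: (-11.814,-27.956) -> (-15.137,-31.279) [heading=225, move]
LT 150: heading 225 -> 15
Final: pos=(-15.137,-31.279), heading=15, 3 segment(s) drawn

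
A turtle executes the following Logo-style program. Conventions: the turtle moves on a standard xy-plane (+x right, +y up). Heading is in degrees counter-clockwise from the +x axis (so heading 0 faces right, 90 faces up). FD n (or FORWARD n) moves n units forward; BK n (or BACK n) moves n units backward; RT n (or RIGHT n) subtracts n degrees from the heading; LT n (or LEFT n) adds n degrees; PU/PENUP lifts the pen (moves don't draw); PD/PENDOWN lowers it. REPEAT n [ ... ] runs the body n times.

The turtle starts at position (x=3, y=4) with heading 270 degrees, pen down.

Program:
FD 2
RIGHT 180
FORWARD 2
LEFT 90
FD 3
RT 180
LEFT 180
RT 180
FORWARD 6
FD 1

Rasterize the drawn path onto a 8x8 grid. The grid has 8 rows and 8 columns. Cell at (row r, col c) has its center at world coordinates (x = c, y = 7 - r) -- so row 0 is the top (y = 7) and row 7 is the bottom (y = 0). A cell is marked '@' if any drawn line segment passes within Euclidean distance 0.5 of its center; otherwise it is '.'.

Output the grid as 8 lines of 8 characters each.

Segment 0: (3,4) -> (3,2)
Segment 1: (3,2) -> (3,4)
Segment 2: (3,4) -> (-0,4)
Segment 3: (-0,4) -> (6,4)
Segment 4: (6,4) -> (7,4)

Answer: ........
........
........
@@@@@@@@
...@....
...@....
........
........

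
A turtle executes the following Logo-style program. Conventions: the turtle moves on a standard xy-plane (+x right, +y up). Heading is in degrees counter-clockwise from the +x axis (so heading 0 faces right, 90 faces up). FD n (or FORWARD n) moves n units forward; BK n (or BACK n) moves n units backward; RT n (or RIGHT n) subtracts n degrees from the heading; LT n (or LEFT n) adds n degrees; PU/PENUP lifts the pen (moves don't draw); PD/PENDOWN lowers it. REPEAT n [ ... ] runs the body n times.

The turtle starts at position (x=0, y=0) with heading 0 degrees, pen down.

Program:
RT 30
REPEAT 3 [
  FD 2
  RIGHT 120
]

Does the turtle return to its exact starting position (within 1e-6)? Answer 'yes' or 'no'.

Executing turtle program step by step:
Start: pos=(0,0), heading=0, pen down
RT 30: heading 0 -> 330
REPEAT 3 [
  -- iteration 1/3 --
  FD 2: (0,0) -> (1.732,-1) [heading=330, draw]
  RT 120: heading 330 -> 210
  -- iteration 2/3 --
  FD 2: (1.732,-1) -> (0,-2) [heading=210, draw]
  RT 120: heading 210 -> 90
  -- iteration 3/3 --
  FD 2: (0,-2) -> (0,0) [heading=90, draw]
  RT 120: heading 90 -> 330
]
Final: pos=(0,0), heading=330, 3 segment(s) drawn

Start position: (0, 0)
Final position: (0, 0)
Distance = 0; < 1e-6 -> CLOSED

Answer: yes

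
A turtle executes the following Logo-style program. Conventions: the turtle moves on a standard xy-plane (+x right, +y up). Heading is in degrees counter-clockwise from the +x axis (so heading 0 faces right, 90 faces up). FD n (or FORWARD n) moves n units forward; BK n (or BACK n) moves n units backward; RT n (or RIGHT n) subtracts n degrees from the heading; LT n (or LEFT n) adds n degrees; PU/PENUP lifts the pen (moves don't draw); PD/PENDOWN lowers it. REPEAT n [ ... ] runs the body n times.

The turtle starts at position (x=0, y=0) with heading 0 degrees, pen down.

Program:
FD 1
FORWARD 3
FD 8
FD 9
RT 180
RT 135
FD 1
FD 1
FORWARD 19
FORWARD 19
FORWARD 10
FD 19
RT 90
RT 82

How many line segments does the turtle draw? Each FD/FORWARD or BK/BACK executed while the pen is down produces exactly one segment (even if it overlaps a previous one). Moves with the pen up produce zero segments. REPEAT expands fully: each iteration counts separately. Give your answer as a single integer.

Answer: 10

Derivation:
Executing turtle program step by step:
Start: pos=(0,0), heading=0, pen down
FD 1: (0,0) -> (1,0) [heading=0, draw]
FD 3: (1,0) -> (4,0) [heading=0, draw]
FD 8: (4,0) -> (12,0) [heading=0, draw]
FD 9: (12,0) -> (21,0) [heading=0, draw]
RT 180: heading 0 -> 180
RT 135: heading 180 -> 45
FD 1: (21,0) -> (21.707,0.707) [heading=45, draw]
FD 1: (21.707,0.707) -> (22.414,1.414) [heading=45, draw]
FD 19: (22.414,1.414) -> (35.849,14.849) [heading=45, draw]
FD 19: (35.849,14.849) -> (49.284,28.284) [heading=45, draw]
FD 10: (49.284,28.284) -> (56.355,35.355) [heading=45, draw]
FD 19: (56.355,35.355) -> (69.79,48.79) [heading=45, draw]
RT 90: heading 45 -> 315
RT 82: heading 315 -> 233
Final: pos=(69.79,48.79), heading=233, 10 segment(s) drawn
Segments drawn: 10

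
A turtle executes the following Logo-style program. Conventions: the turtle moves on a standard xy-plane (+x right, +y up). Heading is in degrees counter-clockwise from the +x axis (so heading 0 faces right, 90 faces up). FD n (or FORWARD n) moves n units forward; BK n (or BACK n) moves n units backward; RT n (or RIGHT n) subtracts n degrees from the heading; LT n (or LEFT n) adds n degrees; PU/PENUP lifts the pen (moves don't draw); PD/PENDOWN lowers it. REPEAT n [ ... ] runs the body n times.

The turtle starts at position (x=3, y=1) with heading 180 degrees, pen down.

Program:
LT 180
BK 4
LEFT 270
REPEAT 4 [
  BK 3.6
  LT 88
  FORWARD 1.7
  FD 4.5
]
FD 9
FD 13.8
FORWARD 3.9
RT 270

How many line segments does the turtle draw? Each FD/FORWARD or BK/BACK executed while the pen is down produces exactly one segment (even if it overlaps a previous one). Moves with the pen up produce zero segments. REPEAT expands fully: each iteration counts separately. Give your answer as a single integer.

Answer: 16

Derivation:
Executing turtle program step by step:
Start: pos=(3,1), heading=180, pen down
LT 180: heading 180 -> 0
BK 4: (3,1) -> (-1,1) [heading=0, draw]
LT 270: heading 0 -> 270
REPEAT 4 [
  -- iteration 1/4 --
  BK 3.6: (-1,1) -> (-1,4.6) [heading=270, draw]
  LT 88: heading 270 -> 358
  FD 1.7: (-1,4.6) -> (0.699,4.541) [heading=358, draw]
  FD 4.5: (0.699,4.541) -> (5.196,4.384) [heading=358, draw]
  -- iteration 2/4 --
  BK 3.6: (5.196,4.384) -> (1.598,4.509) [heading=358, draw]
  LT 88: heading 358 -> 86
  FD 1.7: (1.598,4.509) -> (1.717,6.205) [heading=86, draw]
  FD 4.5: (1.717,6.205) -> (2.031,10.694) [heading=86, draw]
  -- iteration 3/4 --
  BK 3.6: (2.031,10.694) -> (1.78,7.103) [heading=86, draw]
  LT 88: heading 86 -> 174
  FD 1.7: (1.78,7.103) -> (0.089,7.281) [heading=174, draw]
  FD 4.5: (0.089,7.281) -> (-4.386,7.751) [heading=174, draw]
  -- iteration 4/4 --
  BK 3.6: (-4.386,7.751) -> (-0.806,7.375) [heading=174, draw]
  LT 88: heading 174 -> 262
  FD 1.7: (-0.806,7.375) -> (-1.043,5.691) [heading=262, draw]
  FD 4.5: (-1.043,5.691) -> (-1.669,1.235) [heading=262, draw]
]
FD 9: (-1.669,1.235) -> (-2.921,-7.677) [heading=262, draw]
FD 13.8: (-2.921,-7.677) -> (-4.842,-21.343) [heading=262, draw]
FD 3.9: (-4.842,-21.343) -> (-5.385,-25.205) [heading=262, draw]
RT 270: heading 262 -> 352
Final: pos=(-5.385,-25.205), heading=352, 16 segment(s) drawn
Segments drawn: 16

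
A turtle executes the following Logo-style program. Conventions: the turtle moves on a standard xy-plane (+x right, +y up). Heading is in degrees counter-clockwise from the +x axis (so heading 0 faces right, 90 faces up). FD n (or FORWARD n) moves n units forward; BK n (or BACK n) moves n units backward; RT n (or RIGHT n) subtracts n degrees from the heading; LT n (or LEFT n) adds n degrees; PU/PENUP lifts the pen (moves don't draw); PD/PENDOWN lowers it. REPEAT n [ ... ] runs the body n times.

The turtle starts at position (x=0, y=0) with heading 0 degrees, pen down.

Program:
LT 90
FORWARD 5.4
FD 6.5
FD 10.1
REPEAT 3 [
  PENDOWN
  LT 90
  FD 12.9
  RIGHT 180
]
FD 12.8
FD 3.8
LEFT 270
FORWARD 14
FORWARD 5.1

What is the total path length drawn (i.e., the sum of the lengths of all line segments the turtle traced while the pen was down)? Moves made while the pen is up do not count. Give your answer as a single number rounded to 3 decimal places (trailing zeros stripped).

Executing turtle program step by step:
Start: pos=(0,0), heading=0, pen down
LT 90: heading 0 -> 90
FD 5.4: (0,0) -> (0,5.4) [heading=90, draw]
FD 6.5: (0,5.4) -> (0,11.9) [heading=90, draw]
FD 10.1: (0,11.9) -> (0,22) [heading=90, draw]
REPEAT 3 [
  -- iteration 1/3 --
  PD: pen down
  LT 90: heading 90 -> 180
  FD 12.9: (0,22) -> (-12.9,22) [heading=180, draw]
  RT 180: heading 180 -> 0
  -- iteration 2/3 --
  PD: pen down
  LT 90: heading 0 -> 90
  FD 12.9: (-12.9,22) -> (-12.9,34.9) [heading=90, draw]
  RT 180: heading 90 -> 270
  -- iteration 3/3 --
  PD: pen down
  LT 90: heading 270 -> 0
  FD 12.9: (-12.9,34.9) -> (0,34.9) [heading=0, draw]
  RT 180: heading 0 -> 180
]
FD 12.8: (0,34.9) -> (-12.8,34.9) [heading=180, draw]
FD 3.8: (-12.8,34.9) -> (-16.6,34.9) [heading=180, draw]
LT 270: heading 180 -> 90
FD 14: (-16.6,34.9) -> (-16.6,48.9) [heading=90, draw]
FD 5.1: (-16.6,48.9) -> (-16.6,54) [heading=90, draw]
Final: pos=(-16.6,54), heading=90, 10 segment(s) drawn

Segment lengths:
  seg 1: (0,0) -> (0,5.4), length = 5.4
  seg 2: (0,5.4) -> (0,11.9), length = 6.5
  seg 3: (0,11.9) -> (0,22), length = 10.1
  seg 4: (0,22) -> (-12.9,22), length = 12.9
  seg 5: (-12.9,22) -> (-12.9,34.9), length = 12.9
  seg 6: (-12.9,34.9) -> (0,34.9), length = 12.9
  seg 7: (0,34.9) -> (-12.8,34.9), length = 12.8
  seg 8: (-12.8,34.9) -> (-16.6,34.9), length = 3.8
  seg 9: (-16.6,34.9) -> (-16.6,48.9), length = 14
  seg 10: (-16.6,48.9) -> (-16.6,54), length = 5.1
Total = 96.4

Answer: 96.4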